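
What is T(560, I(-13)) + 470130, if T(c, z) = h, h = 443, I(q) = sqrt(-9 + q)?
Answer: 470573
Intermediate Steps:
T(c, z) = 443
T(560, I(-13)) + 470130 = 443 + 470130 = 470573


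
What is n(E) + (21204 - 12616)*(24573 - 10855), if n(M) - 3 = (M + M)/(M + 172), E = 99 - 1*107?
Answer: 4830217663/41 ≈ 1.1781e+8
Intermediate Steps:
E = -8 (E = 99 - 107 = -8)
n(M) = 3 + 2*M/(172 + M) (n(M) = 3 + (M + M)/(M + 172) = 3 + (2*M)/(172 + M) = 3 + 2*M/(172 + M))
n(E) + (21204 - 12616)*(24573 - 10855) = (516 + 5*(-8))/(172 - 8) + (21204 - 12616)*(24573 - 10855) = (516 - 40)/164 + 8588*13718 = (1/164)*476 + 117810184 = 119/41 + 117810184 = 4830217663/41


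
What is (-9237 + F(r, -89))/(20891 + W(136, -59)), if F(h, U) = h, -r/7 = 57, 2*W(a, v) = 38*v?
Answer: -1606/3295 ≈ -0.48741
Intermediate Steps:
W(a, v) = 19*v (W(a, v) = (38*v)/2 = 19*v)
r = -399 (r = -7*57 = -399)
(-9237 + F(r, -89))/(20891 + W(136, -59)) = (-9237 - 399)/(20891 + 19*(-59)) = -9636/(20891 - 1121) = -9636/19770 = -9636*1/19770 = -1606/3295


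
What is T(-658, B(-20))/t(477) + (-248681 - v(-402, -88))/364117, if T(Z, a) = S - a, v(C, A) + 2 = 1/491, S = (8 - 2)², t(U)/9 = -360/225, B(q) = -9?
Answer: -5446347295/1430251576 ≈ -3.8080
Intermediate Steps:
t(U) = -72/5 (t(U) = 9*(-360/225) = 9*(-360*1/225) = 9*(-8/5) = -72/5)
S = 36 (S = 6² = 36)
v(C, A) = -981/491 (v(C, A) = -2 + 1/491 = -981/491)
T(Z, a) = 36 - a
T(-658, B(-20))/t(477) + (-248681 - v(-402, -88))/364117 = (36 - 1*(-9))/(-72/5) + (-248681 - 1*(-981/491))/364117 = (36 + 9)*(-5/72) + (-248681 + 981/491)*(1/364117) = 45*(-5/72) - 122101390/491*1/364117 = -25/8 - 122101390/178781447 = -5446347295/1430251576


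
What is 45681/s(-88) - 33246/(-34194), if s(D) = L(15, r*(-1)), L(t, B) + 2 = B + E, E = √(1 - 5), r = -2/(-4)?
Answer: -63491049/5699 - 365448*I/41 ≈ -11141.0 - 8913.4*I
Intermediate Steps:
r = ½ (r = -2*(-¼) = ½ ≈ 0.50000)
E = 2*I (E = √(-4) = 2*I ≈ 2.0*I)
L(t, B) = -2 + B + 2*I (L(t, B) = -2 + (B + 2*I) = -2 + B + 2*I)
s(D) = -5/2 + 2*I (s(D) = -2 + (½)*(-1) + 2*I = -2 - ½ + 2*I = -5/2 + 2*I)
45681/s(-88) - 33246/(-34194) = 45681/(-5/2 + 2*I) - 33246/(-34194) = 45681*(4*(-5/2 - 2*I)/41) - 33246*(-1/34194) = 182724*(-5/2 - 2*I)/41 + 5541/5699 = 5541/5699 + 182724*(-5/2 - 2*I)/41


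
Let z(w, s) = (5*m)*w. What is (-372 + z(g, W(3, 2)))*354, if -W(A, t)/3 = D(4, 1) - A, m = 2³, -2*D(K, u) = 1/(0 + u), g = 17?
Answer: 109032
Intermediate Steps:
D(K, u) = -1/(2*u) (D(K, u) = -1/(2*(0 + u)) = -1/(2*u))
m = 8
W(A, t) = 3/2 + 3*A (W(A, t) = -3*(-½/1 - A) = -3*(-½*1 - A) = -3*(-½ - A) = 3/2 + 3*A)
z(w, s) = 40*w (z(w, s) = (5*8)*w = 40*w)
(-372 + z(g, W(3, 2)))*354 = (-372 + 40*17)*354 = (-372 + 680)*354 = 308*354 = 109032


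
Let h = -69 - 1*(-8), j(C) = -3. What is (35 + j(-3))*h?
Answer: -1952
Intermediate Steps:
h = -61 (h = -69 + 8 = -61)
(35 + j(-3))*h = (35 - 3)*(-61) = 32*(-61) = -1952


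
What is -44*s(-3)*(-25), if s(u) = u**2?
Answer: 9900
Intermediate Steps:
-44*s(-3)*(-25) = -44*(-3)**2*(-25) = -44*9*(-25) = -396*(-25) = 9900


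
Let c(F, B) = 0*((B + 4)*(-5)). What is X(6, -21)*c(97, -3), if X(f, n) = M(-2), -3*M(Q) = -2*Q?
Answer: 0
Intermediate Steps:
c(F, B) = 0 (c(F, B) = 0*((4 + B)*(-5)) = 0*(-20 - 5*B) = 0)
M(Q) = 2*Q/3 (M(Q) = -(-2)*Q/3 = 2*Q/3)
X(f, n) = -4/3 (X(f, n) = (⅔)*(-2) = -4/3)
X(6, -21)*c(97, -3) = -4/3*0 = 0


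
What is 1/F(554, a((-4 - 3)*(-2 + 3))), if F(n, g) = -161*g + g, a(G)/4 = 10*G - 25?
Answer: 1/60800 ≈ 1.6447e-5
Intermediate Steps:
a(G) = -100 + 40*G (a(G) = 4*(10*G - 25) = 4*(-25 + 10*G) = -100 + 40*G)
F(n, g) = -160*g
1/F(554, a((-4 - 3)*(-2 + 3))) = 1/(-160*(-100 + 40*((-4 - 3)*(-2 + 3)))) = 1/(-160*(-100 + 40*(-7*1))) = 1/(-160*(-100 + 40*(-7))) = 1/(-160*(-100 - 280)) = 1/(-160*(-380)) = 1/60800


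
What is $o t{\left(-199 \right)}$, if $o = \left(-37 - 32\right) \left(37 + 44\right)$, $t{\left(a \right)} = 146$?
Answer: $-815994$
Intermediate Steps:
$o = -5589$ ($o = \left(-69\right) 81 = -5589$)
$o t{\left(-199 \right)} = \left(-5589\right) 146 = -815994$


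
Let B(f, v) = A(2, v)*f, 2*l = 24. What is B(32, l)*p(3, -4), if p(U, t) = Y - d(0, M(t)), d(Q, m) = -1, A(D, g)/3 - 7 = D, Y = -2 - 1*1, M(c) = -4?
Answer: -1728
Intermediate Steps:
Y = -3 (Y = -2 - 1 = -3)
A(D, g) = 21 + 3*D
l = 12 (l = (1/2)*24 = 12)
B(f, v) = 27*f (B(f, v) = (21 + 3*2)*f = (21 + 6)*f = 27*f)
p(U, t) = -2 (p(U, t) = -3 - 1*(-1) = -3 + 1 = -2)
B(32, l)*p(3, -4) = (27*32)*(-2) = 864*(-2) = -1728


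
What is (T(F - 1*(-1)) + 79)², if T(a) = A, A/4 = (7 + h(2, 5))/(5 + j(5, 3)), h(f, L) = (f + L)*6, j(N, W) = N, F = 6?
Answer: 243049/25 ≈ 9722.0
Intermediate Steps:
h(f, L) = 6*L + 6*f (h(f, L) = (L + f)*6 = 6*L + 6*f)
A = 98/5 (A = 4*((7 + (6*5 + 6*2))/(5 + 5)) = 4*((7 + (30 + 12))/10) = 4*((7 + 42)*(⅒)) = 4*(49*(⅒)) = 4*(49/10) = 98/5 ≈ 19.600)
T(a) = 98/5
(T(F - 1*(-1)) + 79)² = (98/5 + 79)² = (493/5)² = 243049/25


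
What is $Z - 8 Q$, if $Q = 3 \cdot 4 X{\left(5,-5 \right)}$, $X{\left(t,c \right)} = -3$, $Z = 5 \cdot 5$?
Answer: $313$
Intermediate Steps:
$Z = 25$
$Q = -36$ ($Q = 3 \cdot 4 \left(-3\right) = 12 \left(-3\right) = -36$)
$Z - 8 Q = 25 - -288 = 25 + 288 = 313$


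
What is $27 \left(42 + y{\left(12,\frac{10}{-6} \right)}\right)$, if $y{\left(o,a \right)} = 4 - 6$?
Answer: $1080$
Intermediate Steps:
$y{\left(o,a \right)} = -2$ ($y{\left(o,a \right)} = 4 - 6 = -2$)
$27 \left(42 + y{\left(12,\frac{10}{-6} \right)}\right) = 27 \left(42 - 2\right) = 27 \cdot 40 = 1080$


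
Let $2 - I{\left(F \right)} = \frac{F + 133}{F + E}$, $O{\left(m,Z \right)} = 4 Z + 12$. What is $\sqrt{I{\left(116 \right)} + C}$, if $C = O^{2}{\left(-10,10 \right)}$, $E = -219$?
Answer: $\frac{\sqrt{28733601}}{103} \approx 52.042$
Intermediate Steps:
$O{\left(m,Z \right)} = 12 + 4 Z$
$I{\left(F \right)} = 2 - \frac{133 + F}{-219 + F}$ ($I{\left(F \right)} = 2 - \frac{F + 133}{F - 219} = 2 - \frac{133 + F}{-219 + F}$)
$C = 2704$ ($C = \left(12 + 4 \cdot 10\right)^{2} = \left(12 + 40\right)^{2} = 52^{2} = 2704$)
$\sqrt{I{\left(116 \right)} + C} = \sqrt{\frac{-571 + 116}{-219 + 116} + 2704} = \sqrt{\frac{1}{-103} \left(-455\right) + 2704} = \sqrt{\left(- \frac{1}{103}\right) \left(-455\right) + 2704} = \sqrt{\frac{455}{103} + 2704} = \sqrt{\frac{278967}{103}} = \frac{\sqrt{28733601}}{103}$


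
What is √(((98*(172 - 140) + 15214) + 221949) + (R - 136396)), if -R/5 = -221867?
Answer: √1213238 ≈ 1101.5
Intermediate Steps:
R = 1109335 (R = -5*(-221867) = 1109335)
√(((98*(172 - 140) + 15214) + 221949) + (R - 136396)) = √(((98*(172 - 140) + 15214) + 221949) + (1109335 - 136396)) = √(((98*32 + 15214) + 221949) + 972939) = √(((3136 + 15214) + 221949) + 972939) = √((18350 + 221949) + 972939) = √(240299 + 972939) = √1213238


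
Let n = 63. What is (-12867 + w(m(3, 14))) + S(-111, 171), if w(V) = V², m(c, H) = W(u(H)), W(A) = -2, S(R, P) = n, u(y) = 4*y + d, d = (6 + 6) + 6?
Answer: -12800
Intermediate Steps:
d = 18 (d = 12 + 6 = 18)
u(y) = 18 + 4*y (u(y) = 4*y + 18 = 18 + 4*y)
S(R, P) = 63
m(c, H) = -2
(-12867 + w(m(3, 14))) + S(-111, 171) = (-12867 + (-2)²) + 63 = (-12867 + 4) + 63 = -12863 + 63 = -12800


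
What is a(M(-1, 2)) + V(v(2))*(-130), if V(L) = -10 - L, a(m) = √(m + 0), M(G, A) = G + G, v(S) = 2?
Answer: 1560 + I*√2 ≈ 1560.0 + 1.4142*I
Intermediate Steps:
M(G, A) = 2*G
a(m) = √m
a(M(-1, 2)) + V(v(2))*(-130) = √(2*(-1)) + (-10 - 1*2)*(-130) = √(-2) + (-10 - 2)*(-130) = I*√2 - 12*(-130) = I*√2 + 1560 = 1560 + I*√2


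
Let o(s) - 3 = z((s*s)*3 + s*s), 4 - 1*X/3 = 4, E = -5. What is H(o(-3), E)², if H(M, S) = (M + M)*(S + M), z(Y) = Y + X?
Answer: 7033104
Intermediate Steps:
X = 0 (X = 12 - 3*4 = 12 - 12 = 0)
z(Y) = Y (z(Y) = Y + 0 = Y)
o(s) = 3 + 4*s² (o(s) = 3 + ((s*s)*3 + s*s) = 3 + (s²*3 + s²) = 3 + (3*s² + s²) = 3 + 4*s²)
H(M, S) = 2*M*(M + S) (H(M, S) = (2*M)*(M + S) = 2*M*(M + S))
H(o(-3), E)² = (2*(3 + 4*(-3)²)*((3 + 4*(-3)²) - 5))² = (2*(3 + 4*9)*((3 + 4*9) - 5))² = (2*(3 + 36)*((3 + 36) - 5))² = (2*39*(39 - 5))² = (2*39*34)² = 2652² = 7033104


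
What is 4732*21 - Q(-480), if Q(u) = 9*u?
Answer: 103692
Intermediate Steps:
4732*21 - Q(-480) = 4732*21 - 9*(-480) = 99372 - 1*(-4320) = 99372 + 4320 = 103692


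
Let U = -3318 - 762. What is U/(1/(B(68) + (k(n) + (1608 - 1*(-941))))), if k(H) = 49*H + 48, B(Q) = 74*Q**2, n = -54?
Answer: -1395878160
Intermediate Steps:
k(H) = 48 + 49*H
U = -4080
U/(1/(B(68) + (k(n) + (1608 - 1*(-941))))) = -(1396078080 + 4080*(48 + 49*(-54)) + 4080*(1608 - 1*(-941))) = -(1396078080 + 4080*(48 - 2646) + 4080*(1608 + 941)) = -4080/(1/(342176 + (-2598 + 2549))) = -4080/(1/(342176 - 49)) = -4080/(1/342127) = -4080/1/342127 = -4080*342127 = -1395878160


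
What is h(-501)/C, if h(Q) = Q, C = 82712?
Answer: -501/82712 ≈ -0.0060572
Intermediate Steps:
h(-501)/C = -501/82712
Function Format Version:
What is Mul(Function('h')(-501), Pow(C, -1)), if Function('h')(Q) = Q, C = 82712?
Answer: Rational(-501, 82712) ≈ -0.0060572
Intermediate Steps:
Mul(Function('h')(-501), Pow(C, -1)) = Mul(-501, Pow(82712, -1)) = Mul(-501, Rational(1, 82712)) = Rational(-501, 82712)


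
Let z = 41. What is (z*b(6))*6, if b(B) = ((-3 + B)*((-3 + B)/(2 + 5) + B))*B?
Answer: 199260/7 ≈ 28466.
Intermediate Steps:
b(B) = B*(-3 + B)*(-3/7 + 8*B/7) (b(B) = ((-3 + B)*((-3 + B)/7 + B))*B = ((-3 + B)*((-3 + B)*(⅐) + B))*B = ((-3 + B)*((-3/7 + B/7) + B))*B = ((-3 + B)*(-3/7 + 8*B/7))*B = B*(-3 + B)*(-3/7 + 8*B/7))
(z*b(6))*6 = (41*((⅐)*6*(9 - 27*6 + 8*6²)))*6 = (41*((⅐)*6*(9 - 162 + 8*36)))*6 = (41*((⅐)*6*(9 - 162 + 288)))*6 = (41*((⅐)*6*135))*6 = (41*(810/7))*6 = (33210/7)*6 = 199260/7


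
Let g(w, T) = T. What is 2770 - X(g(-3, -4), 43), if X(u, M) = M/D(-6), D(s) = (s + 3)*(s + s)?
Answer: 99677/36 ≈ 2768.8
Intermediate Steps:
D(s) = 2*s*(3 + s) (D(s) = (3 + s)*(2*s) = 2*s*(3 + s))
X(u, M) = M/36 (X(u, M) = M/((2*(-6)*(3 - 6))) = M/((2*(-6)*(-3))) = M/36)
2770 - X(g(-3, -4), 43) = 2770 - 43/36 = 99677/36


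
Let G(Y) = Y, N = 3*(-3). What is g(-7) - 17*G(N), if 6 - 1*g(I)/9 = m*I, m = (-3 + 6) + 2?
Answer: 522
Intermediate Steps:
N = -9
m = 5 (m = 3 + 2 = 5)
g(I) = 54 - 45*I
g(-7) - 17*G(N) = (54 - 45*(-7)) - 17*(-9) = (54 + 315) + 153 = 369 + 153 = 522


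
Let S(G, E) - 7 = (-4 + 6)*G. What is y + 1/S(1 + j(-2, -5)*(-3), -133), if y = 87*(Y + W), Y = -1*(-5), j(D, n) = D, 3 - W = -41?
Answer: 89524/21 ≈ 4263.0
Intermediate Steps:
W = 44 (W = 3 - 1*(-41) = 3 + 41 = 44)
Y = 5
S(G, E) = 7 + 2*G (S(G, E) = 7 + (-4 + 6)*G = 7 + 2*G)
y = 4263 (y = 87*(5 + 44) = 87*49 = 4263)
y + 1/S(1 + j(-2, -5)*(-3), -133) = 4263 + 1/(7 + 2*(1 - 2*(-3))) = 4263 + 1/(7 + 2*(1 + 6)) = 4263 + 1/(7 + 2*7) = 4263 + 1/(7 + 14) = 4263 + 1/21 = 89524/21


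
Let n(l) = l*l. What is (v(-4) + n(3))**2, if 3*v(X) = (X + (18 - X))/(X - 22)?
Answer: 12996/169 ≈ 76.899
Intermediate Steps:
v(X) = 6/(-22 + X) (v(X) = ((X + (18 - X))/(X - 22))/3 = (18/(-22 + X))/3 = 6/(-22 + X))
n(l) = l**2
(v(-4) + n(3))**2 = (6/(-22 - 4) + 3**2)**2 = (6/(-26) + 9)**2 = (6*(-1/26) + 9)**2 = (-3/13 + 9)**2 = (114/13)**2 = 12996/169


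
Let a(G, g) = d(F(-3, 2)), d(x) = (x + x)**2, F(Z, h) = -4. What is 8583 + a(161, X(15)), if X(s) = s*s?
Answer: 8647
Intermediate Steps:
X(s) = s**2
d(x) = 4*x**2 (d(x) = (2*x)**2 = 4*x**2)
a(G, g) = 64 (a(G, g) = 4*(-4)**2 = 4*16 = 64)
8583 + a(161, X(15)) = 8583 + 64 = 8647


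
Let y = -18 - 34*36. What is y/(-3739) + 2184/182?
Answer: 46110/3739 ≈ 12.332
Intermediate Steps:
y = -1242 (y = -18 - 1224 = -1242)
y/(-3739) + 2184/182 = -1242/(-3739) + 2184/182 = -1242*(-1/3739) + 2184*(1/182) = 1242/3739 + 12 = 46110/3739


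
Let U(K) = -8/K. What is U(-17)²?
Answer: 64/289 ≈ 0.22145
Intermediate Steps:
U(-17)² = (-8/(-17))² = (-8*(-1/17))² = (8/17)² = 64/289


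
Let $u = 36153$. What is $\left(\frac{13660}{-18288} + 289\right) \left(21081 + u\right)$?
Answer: $\frac{12571381327}{762} \approx 1.6498 \cdot 10^{7}$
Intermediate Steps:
$\left(\frac{13660}{-18288} + 289\right) \left(21081 + u\right) = \left(\frac{13660}{-18288} + 289\right) \left(21081 + 36153\right) = \left(13660 \left(- \frac{1}{18288}\right) + 289\right) 57234 = \left(- \frac{3415}{4572} + 289\right) 57234 = \frac{1317893}{4572} \cdot 57234 = \frac{12571381327}{762}$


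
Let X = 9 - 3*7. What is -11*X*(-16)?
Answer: -2112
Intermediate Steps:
X = -12 (X = 9 - 21 = -12)
-11*X*(-16) = -11*(-12)*(-16) = 132*(-16) = -2112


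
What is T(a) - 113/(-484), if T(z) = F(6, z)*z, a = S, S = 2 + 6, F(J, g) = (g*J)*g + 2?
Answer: 1494705/484 ≈ 3088.2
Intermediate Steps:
F(J, g) = 2 + J*g² (F(J, g) = (J*g)*g + 2 = J*g² + 2 = 2 + J*g²)
S = 8
a = 8
T(z) = z*(2 + 6*z²) (T(z) = (2 + 6*z²)*z = z*(2 + 6*z²))
T(a) - 113/(-484) = (2*8 + 6*8³) - 113/(-484) = (16 + 6*512) - 113*(-1/484) = (16 + 3072) + 113/484 = 3088 + 113/484 = 1494705/484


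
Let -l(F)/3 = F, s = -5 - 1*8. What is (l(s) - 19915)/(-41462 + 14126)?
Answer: 4969/6834 ≈ 0.72710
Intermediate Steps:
s = -13 (s = -5 - 8 = -13)
l(F) = -3*F
(l(s) - 19915)/(-41462 + 14126) = (-3*(-13) - 19915)/(-41462 + 14126) = (39 - 19915)/(-27336) = -19876*(-1/27336) = 4969/6834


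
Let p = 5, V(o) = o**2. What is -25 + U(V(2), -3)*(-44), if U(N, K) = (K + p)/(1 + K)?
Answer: 19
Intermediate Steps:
U(N, K) = (5 + K)/(1 + K) (U(N, K) = (K + 5)/(1 + K) = (5 + K)/(1 + K))
-25 + U(V(2), -3)*(-44) = -25 + ((5 - 3)/(1 - 3))*(-44) = -25 + (2/(-2))*(-44) = -25 - 1/2*2*(-44) = -25 - 1*(-44) = -25 + 44 = 19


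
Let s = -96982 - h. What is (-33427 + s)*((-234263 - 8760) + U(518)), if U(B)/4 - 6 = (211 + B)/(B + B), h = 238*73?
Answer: 9300872661396/259 ≈ 3.5911e+10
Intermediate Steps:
h = 17374
s = -114356 (s = -96982 - 1*17374 = -96982 - 17374 = -114356)
U(B) = 24 + 2*(211 + B)/B (U(B) = 24 + 4*((211 + B)/(B + B)) = 24 + 4*((211 + B)/((2*B))) = 24 + 4*((211 + B)*(1/(2*B))) = 24 + 4*((211 + B)/(2*B)) = 24 + 2*(211 + B)/B)
(-33427 + s)*((-234263 - 8760) + U(518)) = (-33427 - 114356)*((-234263 - 8760) + (26 + 422/518)) = -147783*(-243023 + (26 + 422*(1/518))) = -147783*(-243023 + (26 + 211/259)) = -147783*(-243023 + 6945/259) = -147783*(-62936012/259) = 9300872661396/259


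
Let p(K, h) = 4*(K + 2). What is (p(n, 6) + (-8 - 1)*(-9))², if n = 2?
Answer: 9409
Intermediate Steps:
p(K, h) = 8 + 4*K (p(K, h) = 4*(2 + K) = 8 + 4*K)
(p(n, 6) + (-8 - 1)*(-9))² = ((8 + 4*2) + (-8 - 1)*(-9))² = ((8 + 8) - 9*(-9))² = (16 + 81)² = 97² = 9409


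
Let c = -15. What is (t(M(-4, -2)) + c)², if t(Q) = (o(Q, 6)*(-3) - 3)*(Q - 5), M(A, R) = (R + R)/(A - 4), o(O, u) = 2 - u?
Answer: 12321/4 ≈ 3080.3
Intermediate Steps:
M(A, R) = 2*R/(-4 + A) (M(A, R) = (2*R)/(-4 + A) = 2*R/(-4 + A))
t(Q) = -45 + 9*Q (t(Q) = ((2 - 1*6)*(-3) - 3)*(Q - 5) = ((2 - 6)*(-3) - 3)*(-5 + Q) = (-4*(-3) - 3)*(-5 + Q) = (12 - 3)*(-5 + Q) = 9*(-5 + Q) = -45 + 9*Q)
(t(M(-4, -2)) + c)² = ((-45 + 9*(2*(-2)/(-4 - 4))) - 15)² = ((-45 + 9*(2*(-2)/(-8))) - 15)² = ((-45 + 9*(2*(-2)*(-⅛))) - 15)² = ((-45 + 9*(½)) - 15)² = ((-45 + 9/2) - 15)² = (-81/2 - 15)² = (-111/2)² = 12321/4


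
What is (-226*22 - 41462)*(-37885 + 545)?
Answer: 1733845560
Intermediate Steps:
(-226*22 - 41462)*(-37885 + 545) = (-4972 - 41462)*(-37340) = -46434*(-37340) = 1733845560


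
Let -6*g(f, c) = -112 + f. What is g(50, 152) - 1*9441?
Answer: -28292/3 ≈ -9430.7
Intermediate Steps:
g(f, c) = 56/3 - f/6 (g(f, c) = -(-112 + f)/6 = 56/3 - f/6)
g(50, 152) - 1*9441 = (56/3 - ⅙*50) - 1*9441 = (56/3 - 25/3) - 9441 = 31/3 - 9441 = -28292/3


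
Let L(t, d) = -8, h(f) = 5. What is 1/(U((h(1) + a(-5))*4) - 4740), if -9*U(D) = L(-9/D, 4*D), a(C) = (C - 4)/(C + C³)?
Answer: -9/42652 ≈ -0.00021101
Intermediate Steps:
a(C) = (-4 + C)/(C + C³)
U(D) = 8/9 (U(D) = -⅑*(-8) = 8/9)
1/(U((h(1) + a(-5))*4) - 4740) = 1/(8/9 - 4740) = 1/(-42652/9) = -9/42652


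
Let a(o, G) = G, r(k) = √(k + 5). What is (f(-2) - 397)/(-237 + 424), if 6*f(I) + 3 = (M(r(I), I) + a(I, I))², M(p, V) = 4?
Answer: -2381/1122 ≈ -2.1221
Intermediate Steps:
r(k) = √(5 + k)
f(I) = -½ + (4 + I)²/6
(f(-2) - 397)/(-237 + 424) = ((-½ + (4 - 2)²/6) - 397)/(-237 + 424) = ((-½ + (⅙)*2²) - 397)/187 = ((-½ + (⅙)*4) - 397)*(1/187) = ((-½ + ⅔) - 397)*(1/187) = (⅙ - 397)*(1/187) = -2381/6*1/187 = -2381/1122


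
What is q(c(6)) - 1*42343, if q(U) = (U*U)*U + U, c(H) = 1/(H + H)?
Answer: -73168559/1728 ≈ -42343.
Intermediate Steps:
c(H) = 1/(2*H)
q(U) = U + U**3 (q(U) = U**2*U + U = U**3 + U = U + U**3)
q(c(6)) - 1*42343 = ((1/2)/6 + ((1/2)/6)**3) - 1*42343 = ((1/2)*(1/6) + ((1/2)*(1/6))**3) - 42343 = (1/12 + (1/12)**3) - 42343 = (1/12 + 1/1728) - 42343 = 145/1728 - 42343 = -73168559/1728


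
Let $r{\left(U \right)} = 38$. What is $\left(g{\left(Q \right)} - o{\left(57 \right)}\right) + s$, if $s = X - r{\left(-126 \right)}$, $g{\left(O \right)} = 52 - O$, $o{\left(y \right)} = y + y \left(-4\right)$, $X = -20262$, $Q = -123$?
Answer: $-19954$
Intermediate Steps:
$o{\left(y \right)} = - 3 y$ ($o{\left(y \right)} = y - 4 y = - 3 y$)
$s = -20300$ ($s = -20262 - 38 = -20300$)
$\left(g{\left(Q \right)} - o{\left(57 \right)}\right) + s = \left(\left(52 - -123\right) - \left(-3\right) 57\right) - 20300 = \left(\left(52 + 123\right) - -171\right) - 20300 = \left(175 + 171\right) - 20300 = 346 - 20300 = -19954$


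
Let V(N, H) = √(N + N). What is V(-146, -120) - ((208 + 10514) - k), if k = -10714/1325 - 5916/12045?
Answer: -11417065872/1063975 + 2*I*√73 ≈ -10731.0 + 17.088*I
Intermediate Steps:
k = -9125922/1063975 (k = -10714*1/1325 - 5916*1/12045 = -10714/1325 - 1972/4015 = -9125922/1063975 ≈ -8.5772)
V(N, H) = √2*√N (V(N, H) = √(2*N) = √2*√N)
V(-146, -120) - ((208 + 10514) - k) = √2*√(-146) - ((208 + 10514) - 1*(-9125922/1063975)) = √2*(I*√146) - (10722 + 9125922/1063975) = 2*I*√73 - 1*11417065872/1063975 = 2*I*√73 - 11417065872/1063975 = -11417065872/1063975 + 2*I*√73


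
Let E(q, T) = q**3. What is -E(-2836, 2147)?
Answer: 22809653056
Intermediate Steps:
-E(-2836, 2147) = -1*(-2836)**3 = -1*(-22809653056) = 22809653056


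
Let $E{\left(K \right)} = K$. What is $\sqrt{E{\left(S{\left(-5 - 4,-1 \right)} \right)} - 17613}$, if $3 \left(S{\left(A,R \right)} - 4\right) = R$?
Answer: $\frac{2 i \sqrt{39621}}{3} \approx 132.7 i$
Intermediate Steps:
$S{\left(A,R \right)} = 4 + \frac{R}{3}$
$\sqrt{E{\left(S{\left(-5 - 4,-1 \right)} \right)} - 17613} = \sqrt{\left(4 + \frac{1}{3} \left(-1\right)\right) - 17613} = \sqrt{\left(4 - \frac{1}{3}\right) - 17613} = \sqrt{\frac{11}{3} - 17613} = \sqrt{- \frac{52828}{3}} = \frac{2 i \sqrt{39621}}{3}$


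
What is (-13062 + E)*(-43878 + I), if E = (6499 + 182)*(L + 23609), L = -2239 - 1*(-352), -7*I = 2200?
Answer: -44889699200520/7 ≈ -6.4128e+12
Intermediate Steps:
I = -2200/7 (I = -⅐*2200 = -2200/7 ≈ -314.29)
L = -1887 (L = -2239 + 352 = -1887)
E = 145124682 (E = (6499 + 182)*(-1887 + 23609) = 6681*21722 = 145124682)
(-13062 + E)*(-43878 + I) = (-13062 + 145124682)*(-43878 - 2200/7) = 145111620*(-309346/7) = -44889699200520/7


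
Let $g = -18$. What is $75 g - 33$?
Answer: $-1383$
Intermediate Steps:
$75 g - 33 = 75 \left(-18\right) - 33 = -1350 - 33 = -1383$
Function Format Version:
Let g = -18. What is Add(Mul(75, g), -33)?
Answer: -1383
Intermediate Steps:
Add(Mul(75, g), -33) = Add(Mul(75, -18), -33) = Add(-1350, -33) = -1383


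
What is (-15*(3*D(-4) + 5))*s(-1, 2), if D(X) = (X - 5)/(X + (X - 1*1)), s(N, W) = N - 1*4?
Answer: 600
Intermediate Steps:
s(N, W) = -4 + N (s(N, W) = N - 4 = -4 + N)
D(X) = (-5 + X)/(-1 + 2*X) (D(X) = (-5 + X)/(X + (X - 1)) = (-5 + X)/(X + (-1 + X)) = (-5 + X)/(-1 + 2*X))
(-15*(3*D(-4) + 5))*s(-1, 2) = (-15*(3*((-5 - 4)/(-1 + 2*(-4))) + 5))*(-4 - 1) = -15*(3*(-9/(-1 - 8)) + 5)*(-5) = -15*(3*(-9/(-9)) + 5)*(-5) = -15*(3*(-⅑*(-9)) + 5)*(-5) = -15*(3*1 + 5)*(-5) = -15*(3 + 5)*(-5) = -15*8*(-5) = -120*(-5) = 600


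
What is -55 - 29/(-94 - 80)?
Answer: -329/6 ≈ -54.833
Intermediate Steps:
-55 - 29/(-94 - 80) = -55 - 29/(-174) = -55 - 29*(-1/174) = -55 + ⅙ = -329/6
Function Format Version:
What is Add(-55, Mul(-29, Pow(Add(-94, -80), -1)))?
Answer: Rational(-329, 6) ≈ -54.833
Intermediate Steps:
Add(-55, Mul(-29, Pow(Add(-94, -80), -1))) = Add(-55, Mul(-29, Pow(-174, -1))) = Add(-55, Mul(-29, Rational(-1, 174))) = Add(-55, Rational(1, 6)) = Rational(-329, 6)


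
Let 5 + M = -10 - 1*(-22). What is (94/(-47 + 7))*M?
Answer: -329/20 ≈ -16.450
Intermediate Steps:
M = 7 (M = -5 + (-10 - 1*(-22)) = -5 + (-10 + 22) = -5 + 12 = 7)
(94/(-47 + 7))*M = (94/(-47 + 7))*7 = (94/(-40))*7 = -1/40*94*7 = -47/20*7 = -329/20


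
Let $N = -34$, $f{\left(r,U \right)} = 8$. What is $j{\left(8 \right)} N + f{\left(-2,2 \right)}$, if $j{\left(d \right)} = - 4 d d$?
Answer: $8712$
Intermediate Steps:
$j{\left(d \right)} = - 4 d^{2}$
$j{\left(8 \right)} N + f{\left(-2,2 \right)} = - 4 \cdot 8^{2} \left(-34\right) + 8 = \left(-4\right) 64 \left(-34\right) + 8 = \left(-256\right) \left(-34\right) + 8 = 8704 + 8 = 8712$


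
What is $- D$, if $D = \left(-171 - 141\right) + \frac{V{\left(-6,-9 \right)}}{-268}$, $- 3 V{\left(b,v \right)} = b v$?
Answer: $\frac{41799}{134} \approx 311.93$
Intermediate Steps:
$V{\left(b,v \right)} = - \frac{b v}{3}$
$D = - \frac{41799}{134}$ ($D = \left(-171 - 141\right) + \frac{\left(- \frac{1}{3}\right) \left(-6\right) \left(-9\right)}{-268} = -312 - - \frac{9}{134} = -312 + \frac{9}{134} = - \frac{41799}{134} \approx -311.93$)
$- D = \left(-1\right) \left(- \frac{41799}{134}\right) = \frac{41799}{134}$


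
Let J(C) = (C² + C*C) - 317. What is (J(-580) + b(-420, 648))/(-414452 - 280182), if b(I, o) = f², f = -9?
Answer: -336282/347317 ≈ -0.96823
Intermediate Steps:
b(I, o) = 81 (b(I, o) = (-9)² = 81)
J(C) = -317 + 2*C² (J(C) = (C² + C²) - 317 = 2*C² - 317 = -317 + 2*C²)
(J(-580) + b(-420, 648))/(-414452 - 280182) = ((-317 + 2*(-580)²) + 81)/(-414452 - 280182) = ((-317 + 2*336400) + 81)/(-694634) = ((-317 + 672800) + 81)*(-1/694634) = (672483 + 81)*(-1/694634) = 672564*(-1/694634) = -336282/347317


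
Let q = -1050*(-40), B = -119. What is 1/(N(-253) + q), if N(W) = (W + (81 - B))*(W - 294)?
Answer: 1/70991 ≈ 1.4086e-5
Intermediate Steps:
N(W) = (-294 + W)*(200 + W) (N(W) = (W + (81 - 1*(-119)))*(W - 294) = (W + (81 + 119))*(-294 + W) = (W + 200)*(-294 + W) = (200 + W)*(-294 + W) = (-294 + W)*(200 + W))
q = 42000
1/(N(-253) + q) = 1/((-58800 + (-253)² - 94*(-253)) + 42000) = 1/((-58800 + 64009 + 23782) + 42000) = 1/(28991 + 42000) = 1/70991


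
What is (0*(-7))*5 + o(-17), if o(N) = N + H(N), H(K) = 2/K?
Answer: -291/17 ≈ -17.118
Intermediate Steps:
o(N) = N + 2/N
(0*(-7))*5 + o(-17) = (0*(-7))*5 + (-17 + 2/(-17)) = 0*5 + (-17 + 2*(-1/17)) = 0 + (-17 - 2/17) = 0 - 291/17 = -291/17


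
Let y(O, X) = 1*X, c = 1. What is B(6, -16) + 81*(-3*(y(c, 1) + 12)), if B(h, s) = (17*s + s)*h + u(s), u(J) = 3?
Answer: -4884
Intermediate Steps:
y(O, X) = X
B(h, s) = 3 + 18*h*s (B(h, s) = (17*s + s)*h + 3 = (18*s)*h + 3 = 18*h*s + 3 = 3 + 18*h*s)
B(6, -16) + 81*(-3*(y(c, 1) + 12)) = (3 + 18*6*(-16)) + 81*(-3*(1 + 12)) = (3 - 1728) + 81*(-3*13) = -1725 + 81*(-39) = -1725 - 3159 = -4884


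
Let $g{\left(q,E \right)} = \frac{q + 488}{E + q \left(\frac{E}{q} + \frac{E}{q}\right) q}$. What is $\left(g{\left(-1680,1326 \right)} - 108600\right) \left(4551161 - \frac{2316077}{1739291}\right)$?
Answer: $- \frac{1914466089785630075497496}{3873430624947} \approx -4.9426 \cdot 10^{11}$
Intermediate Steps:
$g{\left(q,E \right)} = \frac{488 + q}{E + 2 E q}$ ($g{\left(q,E \right)} = \frac{488 + q}{E + q \frac{2 E}{q} q} = \frac{488 + q}{E + 2 E q}$)
$\left(g{\left(-1680,1326 \right)} - 108600\right) \left(4551161 - \frac{2316077}{1739291}\right) = \left(\frac{488 - 1680}{1326 \left(1 + 2 \left(-1680\right)\right)} - 108600\right) \left(4551161 - \frac{2316077}{1739291}\right) = \left(\frac{1}{1326} \frac{1}{1 - 3360} \left(-1192\right) - 108600\right) \left(4551161 - \frac{2316077}{1739291}\right) = \left(\frac{1}{1326} \frac{1}{-3359} \left(-1192\right) - 108600\right) \left(4551161 - \frac{2316077}{1739291}\right) = \left(\frac{1}{1326} \left(- \frac{1}{3359}\right) \left(-1192\right) - 108600\right) \frac{7915791050774}{1739291} = \left(\frac{596}{2227017} - 108600\right) \frac{7915791050774}{1739291} = \left(- \frac{241854045604}{2227017}\right) \frac{7915791050774}{1739291} = - \frac{1914466089785630075497496}{3873430624947}$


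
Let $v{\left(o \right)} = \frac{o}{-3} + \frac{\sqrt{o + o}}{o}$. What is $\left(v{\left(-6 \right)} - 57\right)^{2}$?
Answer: $\frac{\left(165 + i \sqrt{3}\right)^{2}}{9} \approx 3024.7 + 63.509 i$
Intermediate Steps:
$v{\left(o \right)} = - \frac{o}{3} + \frac{\sqrt{2}}{\sqrt{o}}$ ($v{\left(o \right)} = o \left(- \frac{1}{3}\right) + \frac{\sqrt{2 o}}{o} = - \frac{o}{3} + \frac{\sqrt{2} \sqrt{o}}{o} = - \frac{o}{3} + \frac{\sqrt{2}}{\sqrt{o}}$)
$\left(v{\left(-6 \right)} - 57\right)^{2} = \left(\left(\left(- \frac{1}{3}\right) \left(-6\right) + \frac{\sqrt{2}}{i \sqrt{6}}\right) - 57\right)^{2} = \left(\left(2 + \sqrt{2} \left(- \frac{i \sqrt{6}}{6}\right)\right) - 57\right)^{2} = \left(\left(2 - \frac{i \sqrt{3}}{3}\right) - 57\right)^{2} = \left(-55 - \frac{i \sqrt{3}}{3}\right)^{2}$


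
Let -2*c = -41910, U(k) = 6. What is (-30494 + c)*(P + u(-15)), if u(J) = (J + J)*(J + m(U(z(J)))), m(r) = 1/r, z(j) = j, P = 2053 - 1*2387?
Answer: -1058829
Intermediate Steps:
P = -334 (P = 2053 - 2387 = -334)
c = 20955 (c = -½*(-41910) = 20955)
m(r) = 1/r
u(J) = 2*J*(⅙ + J) (u(J) = (J + J)*(J + 1/6) = (2*J)*(J + ⅙) = (2*J)*(⅙ + J) = 2*J*(⅙ + J))
(-30494 + c)*(P + u(-15)) = (-30494 + 20955)*(-334 + (⅓)*(-15)*(1 + 6*(-15))) = -9539*(-334 + (⅓)*(-15)*(1 - 90)) = -9539*(-334 + (⅓)*(-15)*(-89)) = -9539*(-334 + 445) = -9539*111 = -1058829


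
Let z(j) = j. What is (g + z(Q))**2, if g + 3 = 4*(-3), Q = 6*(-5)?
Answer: 2025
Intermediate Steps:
Q = -30
g = -15 (g = -3 + 4*(-3) = -3 - 12 = -15)
(g + z(Q))**2 = (-15 - 30)**2 = (-45)**2 = 2025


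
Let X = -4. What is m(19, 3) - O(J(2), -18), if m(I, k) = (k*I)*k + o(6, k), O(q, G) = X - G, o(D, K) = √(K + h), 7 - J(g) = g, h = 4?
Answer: 157 + √7 ≈ 159.65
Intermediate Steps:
J(g) = 7 - g
o(D, K) = √(4 + K) (o(D, K) = √(K + 4) = √(4 + K))
O(q, G) = -4 - G
m(I, k) = √(4 + k) + I*k² (m(I, k) = (k*I)*k + √(4 + k) = (I*k)*k + √(4 + k) = I*k² + √(4 + k) = √(4 + k) + I*k²)
m(19, 3) - O(J(2), -18) = (√(4 + 3) + 19*3²) - (-4 - 1*(-18)) = (√7 + 19*9) - (-4 + 18) = (√7 + 171) - 1*14 = (171 + √7) - 14 = 157 + √7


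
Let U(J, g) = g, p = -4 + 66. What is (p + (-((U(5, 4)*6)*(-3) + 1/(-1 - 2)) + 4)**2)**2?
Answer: 2808894001/81 ≈ 3.4678e+7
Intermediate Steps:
p = 62
(p + (-((U(5, 4)*6)*(-3) + 1/(-1 - 2)) + 4)**2)**2 = (62 + (-((4*6)*(-3) + 1/(-1 - 2)) + 4)**2)**2 = (62 + (-(24*(-3) + 1/(-3)) + 4)**2)**2 = (62 + (-(-72 - 1/3) + 4)**2)**2 = (62 + (-1*(-217/3) + 4)**2)**2 = (62 + (217/3 + 4)**2)**2 = (62 + (229/3)**2)**2 = (62 + 52441/9)**2 = (52999/9)**2 = 2808894001/81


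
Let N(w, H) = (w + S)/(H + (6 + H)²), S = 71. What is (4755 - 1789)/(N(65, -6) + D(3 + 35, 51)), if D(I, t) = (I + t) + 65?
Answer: 4449/197 ≈ 22.584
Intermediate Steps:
N(w, H) = (71 + w)/(H + (6 + H)²) (N(w, H) = (w + 71)/(H + (6 + H)²) = (71 + w)/(H + (6 + H)²))
D(I, t) = 65 + I + t
(4755 - 1789)/(N(65, -6) + D(3 + 35, 51)) = (4755 - 1789)/((71 + 65)/(-6 + (6 - 6)²) + (65 + (3 + 35) + 51)) = 2966/(136/(-6 + 0²) + (65 + 38 + 51)) = 2966/(136/(-6 + 0) + 154) = 2966/(136/(-6) + 154) = 2966/(-⅙*136 + 154) = 2966/(-68/3 + 154) = 2966/(394/3) = 2966*(3/394) = 4449/197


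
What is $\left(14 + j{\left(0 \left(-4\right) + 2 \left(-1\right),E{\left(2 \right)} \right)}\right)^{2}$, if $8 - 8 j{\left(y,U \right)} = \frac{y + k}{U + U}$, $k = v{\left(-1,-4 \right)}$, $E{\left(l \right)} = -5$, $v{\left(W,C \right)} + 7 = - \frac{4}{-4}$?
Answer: $\frac{22201}{100} \approx 222.01$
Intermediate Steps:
$v{\left(W,C \right)} = -6$ ($v{\left(W,C \right)} = -7 - \frac{4}{-4} = -7 - -1 = -7 + 1 = -6$)
$k = -6$
$j{\left(y,U \right)} = 1 - \frac{-6 + y}{16 U}$ ($j{\left(y,U \right)} = 1 - \frac{\left(y - 6\right) \frac{1}{U + U}}{8} = 1 - \frac{\left(-6 + y\right) \frac{1}{2 U}}{8} = 1 - \frac{\frac{1}{2} \frac{1}{U} \left(-6 + y\right)}{8} = 1 - \frac{-6 + y}{16 U}$)
$\left(14 + j{\left(0 \left(-4\right) + 2 \left(-1\right),E{\left(2 \right)} \right)}\right)^{2} = \left(14 + \frac{6 - \left(0 \left(-4\right) + 2 \left(-1\right)\right) + 16 \left(-5\right)}{16 \left(-5\right)}\right)^{2} = \left(14 + \frac{1}{16} \left(- \frac{1}{5}\right) \left(6 - \left(0 - 2\right) - 80\right)\right)^{2} = \left(14 + \frac{1}{16} \left(- \frac{1}{5}\right) \left(6 - -2 - 80\right)\right)^{2} = \left(14 + \frac{1}{16} \left(- \frac{1}{5}\right) \left(6 + 2 - 80\right)\right)^{2} = \left(14 + \frac{1}{16} \left(- \frac{1}{5}\right) \left(-72\right)\right)^{2} = \left(14 + \frac{9}{10}\right)^{2} = \left(\frac{149}{10}\right)^{2} = \frac{22201}{100}$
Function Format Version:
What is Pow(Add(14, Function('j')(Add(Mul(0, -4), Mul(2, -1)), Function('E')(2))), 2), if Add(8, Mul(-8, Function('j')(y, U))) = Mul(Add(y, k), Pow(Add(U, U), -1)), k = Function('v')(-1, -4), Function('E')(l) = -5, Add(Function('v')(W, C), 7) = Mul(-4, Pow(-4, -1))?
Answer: Rational(22201, 100) ≈ 222.01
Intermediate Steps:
Function('v')(W, C) = -6 (Function('v')(W, C) = Add(-7, Mul(-4, Pow(-4, -1))) = Add(-7, Mul(-4, Rational(-1, 4))) = Add(-7, 1) = -6)
k = -6
Function('j')(y, U) = Add(1, Mul(Rational(-1, 16), Pow(U, -1), Add(-6, y))) (Function('j')(y, U) = Add(1, Mul(Rational(-1, 8), Mul(Add(y, -6), Pow(Add(U, U), -1)))) = Add(1, Mul(Rational(-1, 8), Mul(Add(-6, y), Pow(Mul(2, U), -1)))) = Add(1, Mul(Rational(-1, 8), Mul(Add(-6, y), Mul(Rational(1, 2), Pow(U, -1))))) = Add(1, Mul(Rational(-1, 8), Mul(Rational(1, 2), Pow(U, -1), Add(-6, y)))) = Add(1, Mul(Rational(-1, 16), Pow(U, -1), Add(-6, y))))
Pow(Add(14, Function('j')(Add(Mul(0, -4), Mul(2, -1)), Function('E')(2))), 2) = Pow(Add(14, Mul(Rational(1, 16), Pow(-5, -1), Add(6, Mul(-1, Add(Mul(0, -4), Mul(2, -1))), Mul(16, -5)))), 2) = Pow(Add(14, Mul(Rational(1, 16), Rational(-1, 5), Add(6, Mul(-1, Add(0, -2)), -80))), 2) = Pow(Add(14, Mul(Rational(1, 16), Rational(-1, 5), Add(6, Mul(-1, -2), -80))), 2) = Pow(Add(14, Mul(Rational(1, 16), Rational(-1, 5), Add(6, 2, -80))), 2) = Pow(Add(14, Mul(Rational(1, 16), Rational(-1, 5), -72)), 2) = Pow(Add(14, Rational(9, 10)), 2) = Pow(Rational(149, 10), 2) = Rational(22201, 100)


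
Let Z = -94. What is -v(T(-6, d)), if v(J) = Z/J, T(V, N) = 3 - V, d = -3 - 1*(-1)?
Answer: 94/9 ≈ 10.444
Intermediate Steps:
d = -2 (d = -3 + 1 = -2)
v(J) = -94/J
-v(T(-6, d)) = -(-94)/(3 - 1*(-6)) = -(-94)/(3 + 6) = -(-94)/9 = -1*(-94/9) = 94/9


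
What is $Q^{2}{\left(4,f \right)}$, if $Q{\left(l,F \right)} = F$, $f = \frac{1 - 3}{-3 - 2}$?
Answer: $\frac{4}{25} \approx 0.16$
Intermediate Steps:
$f = \frac{2}{5}$ ($f = - \frac{2}{-5} = \left(-2\right) \left(- \frac{1}{5}\right) = \frac{2}{5} \approx 0.4$)
$Q^{2}{\left(4,f \right)} = \left(\frac{2}{5}\right)^{2} = \frac{4}{25}$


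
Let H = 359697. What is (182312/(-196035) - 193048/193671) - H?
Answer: -4552145126694359/12655431495 ≈ -3.5970e+5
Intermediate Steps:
(182312/(-196035) - 193048/193671) - H = (182312/(-196035) - 193048/193671) - 1*359697 = (182312*(-1/196035) - 193048*1/193671) - 359697 = (-182312/196035 - 193048/193671) - 359697 = -24384237344/12655431495 - 359697 = -4552145126694359/12655431495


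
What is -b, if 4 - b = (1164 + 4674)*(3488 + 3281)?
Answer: 39517418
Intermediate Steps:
b = -39517418 (b = 4 - (1164 + 4674)*(3488 + 3281) = 4 - 5838*6769 = 4 - 1*39517422 = 4 - 39517422 = -39517418)
-b = -1*(-39517418) = 39517418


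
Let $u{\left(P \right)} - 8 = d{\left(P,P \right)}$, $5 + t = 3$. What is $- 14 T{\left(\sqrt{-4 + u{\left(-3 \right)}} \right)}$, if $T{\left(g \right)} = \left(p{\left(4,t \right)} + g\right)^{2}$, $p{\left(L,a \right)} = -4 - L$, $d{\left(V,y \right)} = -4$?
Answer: $-896$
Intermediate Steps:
$t = -2$ ($t = -5 + 3 = -2$)
$u{\left(P \right)} = 4$ ($u{\left(P \right)} = 8 - 4 = 4$)
$T{\left(g \right)} = \left(-8 + g\right)^{2}$ ($T{\left(g \right)} = \left(\left(-4 - 4\right) + g\right)^{2} = \left(-8 + g\right)^{2}$)
$- 14 T{\left(\sqrt{-4 + u{\left(-3 \right)}} \right)} = - 14 \left(-8 + \sqrt{-4 + 4}\right)^{2} = - 14 \left(-8 + \sqrt{0}\right)^{2} = - 14 \left(-8 + 0\right)^{2} = - 14 \left(-8\right)^{2} = \left(-14\right) 64 = -896$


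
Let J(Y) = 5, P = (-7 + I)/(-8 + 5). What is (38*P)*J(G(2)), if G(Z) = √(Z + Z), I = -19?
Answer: 4940/3 ≈ 1646.7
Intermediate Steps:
G(Z) = √2*√Z (G(Z) = √(2*Z) = √2*√Z)
P = 26/3 (P = (-7 - 19)/(-8 + 5) = -26/(-3) = -26*(-⅓) = 26/3 ≈ 8.6667)
(38*P)*J(G(2)) = (38*(26/3))*5 = (988/3)*5 = 4940/3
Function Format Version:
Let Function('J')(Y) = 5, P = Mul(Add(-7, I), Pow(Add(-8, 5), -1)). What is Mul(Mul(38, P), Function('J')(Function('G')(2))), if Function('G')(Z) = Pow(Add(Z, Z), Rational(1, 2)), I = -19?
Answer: Rational(4940, 3) ≈ 1646.7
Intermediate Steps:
Function('G')(Z) = Mul(Pow(2, Rational(1, 2)), Pow(Z, Rational(1, 2))) (Function('G')(Z) = Pow(Mul(2, Z), Rational(1, 2)) = Mul(Pow(2, Rational(1, 2)), Pow(Z, Rational(1, 2))))
P = Rational(26, 3) (P = Mul(Add(-7, -19), Pow(Add(-8, 5), -1)) = Mul(-26, Pow(-3, -1)) = Mul(-26, Rational(-1, 3)) = Rational(26, 3) ≈ 8.6667)
Mul(Mul(38, P), Function('J')(Function('G')(2))) = Mul(Mul(38, Rational(26, 3)), 5) = Mul(Rational(988, 3), 5) = Rational(4940, 3)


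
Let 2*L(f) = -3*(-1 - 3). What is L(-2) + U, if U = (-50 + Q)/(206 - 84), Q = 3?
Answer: 685/122 ≈ 5.6148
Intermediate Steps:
L(f) = 6 (L(f) = (-3*(-1 - 3))/2 = (-3*(-4))/2 = (½)*12 = 6)
U = -47/122 (U = (-50 + 3)/(206 - 84) = -47/122 ≈ -0.38525)
L(-2) + U = 6 - 47/122 = 685/122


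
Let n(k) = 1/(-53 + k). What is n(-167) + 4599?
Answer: 1011779/220 ≈ 4599.0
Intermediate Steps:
n(-167) + 4599 = 1/(-53 - 167) + 4599 = 1/(-220) + 4599 = -1/220 + 4599 = 1011779/220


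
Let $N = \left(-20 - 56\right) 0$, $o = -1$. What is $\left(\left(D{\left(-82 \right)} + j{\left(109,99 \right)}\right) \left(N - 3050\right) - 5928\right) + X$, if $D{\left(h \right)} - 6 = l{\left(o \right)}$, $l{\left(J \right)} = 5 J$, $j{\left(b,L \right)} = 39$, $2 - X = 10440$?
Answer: $-138366$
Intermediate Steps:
$X = -10438$ ($X = 2 - 10440 = -10438$)
$D{\left(h \right)} = 1$ ($D{\left(h \right)} = 6 + 5 \left(-1\right) = 6 - 5 = 1$)
$N = 0$ ($N = \left(-76\right) 0 = 0$)
$\left(\left(D{\left(-82 \right)} + j{\left(109,99 \right)}\right) \left(N - 3050\right) - 5928\right) + X = \left(\left(1 + 39\right) \left(0 - 3050\right) - 5928\right) - 10438 = \left(40 \left(-3050\right) - 5928\right) - 10438 = \left(-122000 - 5928\right) - 10438 = -127928 - 10438 = -138366$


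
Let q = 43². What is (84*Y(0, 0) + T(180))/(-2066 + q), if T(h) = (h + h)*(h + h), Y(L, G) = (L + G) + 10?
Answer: -130440/217 ≈ -601.11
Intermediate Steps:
Y(L, G) = 10 + G + L (Y(L, G) = (G + L) + 10 = 10 + G + L)
q = 1849
T(h) = 4*h² (T(h) = (2*h)*(2*h) = 4*h²)
(84*Y(0, 0) + T(180))/(-2066 + q) = (84*(10 + 0 + 0) + 4*180²)/(-2066 + 1849) = (84*10 + 4*32400)/(-217) = (840 + 129600)*(-1/217) = 130440*(-1/217) = -130440/217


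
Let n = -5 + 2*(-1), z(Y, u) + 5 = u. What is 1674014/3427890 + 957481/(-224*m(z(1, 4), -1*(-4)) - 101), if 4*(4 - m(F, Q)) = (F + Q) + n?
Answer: -546682595666/697575615 ≈ -783.69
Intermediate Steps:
z(Y, u) = -5 + u
n = -7 (n = -5 - 2 = -7)
m(F, Q) = 23/4 - F/4 - Q/4 (m(F, Q) = 4 - ((F + Q) - 7)/4 = 4 - (-7 + F + Q)/4 = 4 + (7/4 - F/4 - Q/4) = 23/4 - F/4 - Q/4)
1674014/3427890 + 957481/(-224*m(z(1, 4), -1*(-4)) - 101) = 1674014/3427890 + 957481/(-224*(23/4 - (-5 + 4)/4 - (-1)*(-4)/4) - 101) = 1674014*(1/3427890) + 957481/(-224*(23/4 - ¼*(-1) - ¼*4) - 101) = 837007/1713945 + 957481/(-224*(23/4 + ¼ - 1) - 101) = 837007/1713945 + 957481/(-224*5 - 101) = 837007/1713945 + 957481/(-1120 - 101) = 837007/1713945 + 957481/(-1221) = 837007/1713945 + 957481*(-1/1221) = 837007/1713945 - 957481/1221 = -546682595666/697575615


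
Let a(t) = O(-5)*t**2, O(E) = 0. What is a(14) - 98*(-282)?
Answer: 27636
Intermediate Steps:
a(t) = 0 (a(t) = 0*t**2 = 0)
a(14) - 98*(-282) = 0 - 98*(-282) = 0 + 27636 = 27636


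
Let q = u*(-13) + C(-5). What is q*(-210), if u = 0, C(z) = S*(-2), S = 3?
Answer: 1260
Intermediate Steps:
C(z) = -6 (C(z) = 3*(-2) = -6)
q = -6 (q = 0*(-13) - 6 = 0 - 6 = -6)
q*(-210) = -6*(-210) = 1260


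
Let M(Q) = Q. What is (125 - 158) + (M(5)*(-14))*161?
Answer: -11303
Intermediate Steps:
(125 - 158) + (M(5)*(-14))*161 = (125 - 158) + (5*(-14))*161 = -33 - 70*161 = -33 - 11270 = -11303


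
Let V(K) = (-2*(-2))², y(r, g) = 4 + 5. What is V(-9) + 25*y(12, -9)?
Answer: 241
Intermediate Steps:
y(r, g) = 9
V(K) = 16 (V(K) = 4² = 16)
V(-9) + 25*y(12, -9) = 16 + 25*9 = 16 + 225 = 241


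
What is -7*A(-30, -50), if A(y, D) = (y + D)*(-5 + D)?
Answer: -30800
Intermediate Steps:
A(y, D) = (-5 + D)*(D + y) (A(y, D) = (D + y)*(-5 + D) = (-5 + D)*(D + y))
-7*A(-30, -50) = -7*((-50)**2 - 5*(-50) - 5*(-30) - 50*(-30)) = -7*(2500 + 250 + 150 + 1500) = -7*4400 = -30800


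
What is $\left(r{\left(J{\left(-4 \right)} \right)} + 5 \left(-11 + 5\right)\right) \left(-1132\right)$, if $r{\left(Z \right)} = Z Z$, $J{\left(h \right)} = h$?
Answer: $15848$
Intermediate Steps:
$r{\left(Z \right)} = Z^{2}$
$\left(r{\left(J{\left(-4 \right)} \right)} + 5 \left(-11 + 5\right)\right) \left(-1132\right) = \left(\left(-4\right)^{2} + 5 \left(-11 + 5\right)\right) \left(-1132\right) = \left(16 + 5 \left(-6\right)\right) \left(-1132\right) = \left(16 - 30\right) \left(-1132\right) = \left(-14\right) \left(-1132\right) = 15848$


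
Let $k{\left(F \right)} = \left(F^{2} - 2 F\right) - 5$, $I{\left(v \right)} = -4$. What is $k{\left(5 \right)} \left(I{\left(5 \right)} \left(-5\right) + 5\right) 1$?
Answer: $250$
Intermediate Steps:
$k{\left(F \right)} = -5 + F^{2} - 2 F$
$k{\left(5 \right)} \left(I{\left(5 \right)} \left(-5\right) + 5\right) 1 = \left(-5 + 5^{2} - 10\right) \left(\left(-4\right) \left(-5\right) + 5\right) 1 = \left(-5 + 25 - 10\right) \left(20 + 5\right) 1 = 10 \cdot 25 \cdot 1 = 250 \cdot 1 = 250$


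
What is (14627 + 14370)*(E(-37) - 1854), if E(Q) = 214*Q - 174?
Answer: -288404162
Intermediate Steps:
E(Q) = -174 + 214*Q
(14627 + 14370)*(E(-37) - 1854) = (14627 + 14370)*((-174 + 214*(-37)) - 1854) = 28997*((-174 - 7918) - 1854) = 28997*(-8092 - 1854) = 28997*(-9946) = -288404162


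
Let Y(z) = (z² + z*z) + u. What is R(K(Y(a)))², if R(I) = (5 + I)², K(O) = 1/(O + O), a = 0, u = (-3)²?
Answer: 68574961/104976 ≈ 653.24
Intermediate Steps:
u = 9
Y(z) = 9 + 2*z² (Y(z) = (z² + z*z) + 9 = (z² + z²) + 9 = 2*z² + 9 = 9 + 2*z²)
K(O) = 1/(2*O)
R(K(Y(a)))² = ((5 + 1/(2*(9 + 2*0²)))²)² = ((5 + 1/(2*(9 + 2*0)))²)² = ((5 + 1/(2*(9 + 0)))²)² = ((5 + (½)/9)²)² = ((5 + (½)*(⅑))²)² = ((5 + 1/18)²)² = ((91/18)²)² = (8281/324)² = 68574961/104976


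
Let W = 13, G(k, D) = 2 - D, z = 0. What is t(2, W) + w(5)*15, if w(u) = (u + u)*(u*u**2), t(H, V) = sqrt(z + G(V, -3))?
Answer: 18750 + sqrt(5) ≈ 18752.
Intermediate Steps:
t(H, V) = sqrt(5) (t(H, V) = sqrt(0 + (2 - 1*(-3))) = sqrt(0 + (2 + 3)) = sqrt(0 + 5) = sqrt(5))
w(u) = 2*u**4 (w(u) = (2*u)*u**3 = 2*u**4)
t(2, W) + w(5)*15 = sqrt(5) + (2*5**4)*15 = sqrt(5) + (2*625)*15 = sqrt(5) + 1250*15 = sqrt(5) + 18750 = 18750 + sqrt(5)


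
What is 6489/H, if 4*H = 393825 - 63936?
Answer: 1236/15709 ≈ 0.078681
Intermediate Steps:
H = 329889/4 (H = (393825 - 63936)/4 = (¼)*329889 = 329889/4 ≈ 82472.)
6489/H = 6489/(329889/4) = 6489*(4/329889) = 1236/15709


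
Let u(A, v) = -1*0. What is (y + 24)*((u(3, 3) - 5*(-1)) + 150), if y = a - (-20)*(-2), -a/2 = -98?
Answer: 27900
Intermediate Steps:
a = 196 (a = -2*(-98) = 196)
u(A, v) = 0
y = 156 (y = 196 - (-20)*(-2) = 196 - 1*40 = 196 - 40 = 156)
(y + 24)*((u(3, 3) - 5*(-1)) + 150) = (156 + 24)*((0 - 5*(-1)) + 150) = 180*((0 + 5) + 150) = 180*(5 + 150) = 180*155 = 27900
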